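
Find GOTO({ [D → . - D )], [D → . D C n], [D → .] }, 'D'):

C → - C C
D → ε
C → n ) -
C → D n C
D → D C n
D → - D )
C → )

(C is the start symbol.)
{ [C → . )], [C → . - C C], [C → . D n C], [C → . n ) -], [D → . - D )], [D → . D C n], [D → .], [D → D . C n] }

GOTO(I, 'D') = CLOSURE({ [A → αX.β] : [A → α.Xβ] ∈ I, X = 'D' })

Items with dot before 'D', with the dot advanced:
  [D → . D C n] → [D → D . C n]
Closure of the advanced items:
  [D → D . C n] has the dot before C: add [C → . - C C], [C → . n ) -], [C → . D n C], [C → . )]
  [C → . D n C] has the dot before D: add [D → .], [D → . D C n], [D → . - D )]

GOTO = { [C → . )], [C → . - C C], [C → . D n C], [C → . n ) -], [D → . - D )], [D → . D C n], [D → .], [D → D . C n] }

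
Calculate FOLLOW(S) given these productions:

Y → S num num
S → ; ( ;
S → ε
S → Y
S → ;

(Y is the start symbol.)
{ 'num' }

To compute FOLLOW(S), find every occurrence of S on a right-hand side N → α S β: add FIRST(β) \ {ε}, and if β is empty or nullable also add FOLLOW(N). Iterate to a fixed point.

In Y → S num num: S is followed by num num, add FIRST(num num) \ {ε} = { 'num' }

Taking the union: FOLLOW(S) = { 'num' }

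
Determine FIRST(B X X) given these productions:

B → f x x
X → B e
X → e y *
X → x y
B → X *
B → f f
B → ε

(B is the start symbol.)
FIRST sets of the non-terminals involved (from the grammar, by fixed-point iteration):
  FIRST(B) = { 'e', 'f', 'x', ε }
  FIRST(X) = { 'e', 'f', 'x' }

To compute FIRST(B X X), process the symbols left to right:
Symbol B is a non-terminal. Add FIRST(B) \ {ε} = { 'e', 'f', 'x' }
B is nullable (ε ∈ FIRST(B)), continue to the next symbol.
Symbol X is a non-terminal. Add FIRST(X) \ {ε} = { 'e', 'f', 'x' }
X is not nullable (ε ∉ FIRST(X)), so stop here.
FIRST(B X X) = { 'e', 'f', 'x' }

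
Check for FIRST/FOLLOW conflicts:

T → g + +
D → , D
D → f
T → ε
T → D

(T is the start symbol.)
No FIRST/FOLLOW conflicts.

Nullable non-terminals: T.
FIRST sets used below: FIRST(D) = { ',', 'f' }

T: nullable alternative(s) T → ε; FOLLOW(T) = { $ }
  T → g + +: FIRST \ {ε} = { 'g' } — disjoint from FOLLOW(T)
  T → ε: FIRST \ {ε} = { } — this is the only nullable alternative, skip
  T → D: FIRST \ {ε} = { ',', 'f' } — disjoint from FOLLOW(T)

D has no nullable alternative, so no FIRST/FOLLOW check is needed there.

No FIRST/FOLLOW conflicts found.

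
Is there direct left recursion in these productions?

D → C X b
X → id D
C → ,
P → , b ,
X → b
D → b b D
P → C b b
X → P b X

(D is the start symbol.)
No direct left recursion

Direct left recursion occurs when N → N α for some non-terminal N (the right-hand side begins with the left-hand side itself).

D → C X b: starts with C
X → id D: starts with id
C → ,: starts with ','
P → , b ,: starts with ','
X → b: starts with b
D → b b D: starts with b
P → C b b: starts with C
X → P b X: starts with P

No direct left recursion found.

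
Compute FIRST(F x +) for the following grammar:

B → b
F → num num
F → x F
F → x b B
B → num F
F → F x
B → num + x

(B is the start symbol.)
FIRST sets of the non-terminals involved (from the grammar, by fixed-point iteration):
  FIRST(F) = { 'num', 'x' }

To compute FIRST(F x +), process the symbols left to right:
Symbol F is a non-terminal. Add FIRST(F) \ {ε} = { 'num', 'x' }
F is not nullable (ε ∉ FIRST(F)), so stop here.
FIRST(F x +) = { 'num', 'x' }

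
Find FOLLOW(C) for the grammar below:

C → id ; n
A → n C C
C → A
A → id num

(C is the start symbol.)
{ $, 'id', 'n' }

To compute FOLLOW(C), find every occurrence of C on a right-hand side N → α C β: add FIRST(β) \ {ε}, and if β is empty or nullable also add FOLLOW(N). Iterate to a fixed point.

C is the start symbol, so $ ∈ FOLLOW(C).
In A → n C C: C is followed by C, add FIRST(C) \ {ε} = { 'id', 'n' }
In A → n C C: C is at the end, add FOLLOW(A)

The FOLLOW sets referred to above (computed the same way, to a fixed point):
  FOLLOW(A) = { $, 'id', 'n' }

Taking the union: FOLLOW(C) = { $, 'id', 'n' }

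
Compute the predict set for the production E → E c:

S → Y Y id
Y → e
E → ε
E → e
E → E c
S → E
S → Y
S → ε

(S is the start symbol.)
{ 'c', 'e' }

PREDICT(E → E c) = (FIRST(RHS) \ {ε}) ∪ (FOLLOW(E) if ε ∈ FIRST(RHS), i.e. RHS ⇒* ε)
FIRST(E) = { 'c', 'e', ε }
FIRST(E c) = { 'c', 'e' }
ε ∉ FIRST(E c), so FOLLOW(E) is not added.
PREDICT(E → E c) = { 'c', 'e' }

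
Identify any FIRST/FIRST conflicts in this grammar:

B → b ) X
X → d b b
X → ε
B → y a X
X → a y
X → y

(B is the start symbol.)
A FIRST/FIRST conflict occurs when two productions N → α and N → β for the same non-terminal have FIRST(α) ∩ FIRST(β) ≠ ∅ (with ε ∈ FIRST of a nullable right-hand side, so two nullable alternatives also conflict).

Productions for B:
  B → b ) X: FIRST = { 'b' }
  B → y a X: FIRST = { 'y' }
Productions for X:
  X → d b b: FIRST = { 'd' }
  X → ε: FIRST = { ε }
  X → a y: FIRST = { 'a' }
  X → y: FIRST = { 'y' }

All alternatives of each non-terminal have pairwise disjoint FIRST sets.

Answer: No FIRST/FIRST conflicts.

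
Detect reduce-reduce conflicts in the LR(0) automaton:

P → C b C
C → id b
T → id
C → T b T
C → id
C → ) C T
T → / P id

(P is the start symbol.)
A reduce-reduce conflict occurs when an LR(0) state has two complete items [A → α .] and [B → β .] — both call for a reduction, and with no lookahead the parser cannot choose between them.

Augment with P' → P and build the canonical LR(0) collection (I0 = CLOSURE({[P' → . P]}), then GOTO on every symbol after a dot until no new states appear). It has 17 states:
  I0: { [C → . ) C T], [C → . T b T], [C → . id b], [C → . id], [P → . C b C], [P' → . P], [T → . / P id], [T → . id] }  — shift
  I1: { [C → ) . C T], [C → . ) C T], [C → . T b T], [C → . id b], [C → . id], [T → . / P id], [T → . id] }  — shift
  I2: { [C → . ) C T], [C → . T b T], [C → . id b], [C → . id], [P → . C b C], [T → . / P id], [T → . id], [T → / . P id] }  — shift
  I3: { [P → C . b C] }  — shift
  I4: { [P' → P .] }  — accept
  I5: { [C → T . b T] }  — shift
  I6: { [C → id . b], [C → id .], [T → id .] }  — shift, 2 reduces
  I7: { [C → id b .] }  — reduce
  I8: { [C → T b . T], [T → . / P id], [T → . id] }  — shift
  I9: { [C → T b T .] }  — reduce
  I10: { [T → id .] }  — reduce
  I11: { [C → . ) C T], [C → . T b T], [C → . id b], [C → . id], [P → C b . C], [T → . / P id], [T → . id] }  — shift
  I12: { [P → C b C .] }  — reduce
  I13: { [T → / P . id] }  — shift
  I14: { [T → / P id .] }  — reduce
  I15: { [C → ) C . T], [T → . / P id], [T → . id] }  — shift
  I16: { [C → ) C T .] }  — reduce

I6 contains complete items [C → id .], [T → id .] — reduce-reduce conflict.

Answer: Yes — I6: [C → id .] vs [T → id .]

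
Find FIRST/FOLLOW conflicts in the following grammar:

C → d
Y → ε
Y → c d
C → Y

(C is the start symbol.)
A FIRST/FOLLOW conflict occurs when a non-terminal N has a nullable alternative N → β (β ⇒* ε) and another alternative N → α with FIRST(α) ∩ FOLLOW(N) ≠ ∅: on such a lookahead the parser cannot decide between expanding α and letting N vanish via β.

Nullable non-terminals: C, Y.
FIRST sets used below: FIRST(Y) = { 'c', ε }

C: nullable alternative(s) C → Y; FOLLOW(C) = { $ }
  C → d: FIRST \ {ε} = { 'd' } — disjoint from FOLLOW(C)
  C → Y: FIRST \ {ε} = { 'c' } — this is the only nullable alternative, skip

Y: nullable alternative(s) Y → ε; FOLLOW(Y) = { $ }
  Y → ε: FIRST \ {ε} = { } — this is the only nullable alternative, skip
  Y → c d: FIRST \ {ε} = { 'c' } — disjoint from FOLLOW(Y)

No FIRST/FOLLOW conflicts found.

Answer: No FIRST/FOLLOW conflicts.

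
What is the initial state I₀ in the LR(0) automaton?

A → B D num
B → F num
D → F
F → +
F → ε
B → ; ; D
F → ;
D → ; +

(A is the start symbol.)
{ [A → . B D num], [A' → . A], [B → . ; ; D], [B → . F num], [F → . +], [F → . ;], [F → .] }

First, augment the grammar with A' → A
I₀ = CLOSURE({ [A' → . A] }):
  [A' → . A] has the dot before A: add [A → . B D num]
  [A → . B D num] has the dot before B: add [B → . F num], [B → . ; ; D]
  [B → . F num] has the dot before F: add [F → . +], [F → .], [F → . ;]
No further items can be added.

I₀ = { [A → . B D num], [A' → . A], [B → . ; ; D], [B → . F num], [F → . +], [F → . ;], [F → .] }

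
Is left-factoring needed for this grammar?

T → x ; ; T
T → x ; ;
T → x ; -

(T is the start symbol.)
Left-factoring is needed when two productions for the same non-terminal
share a common prefix on the right-hand side.

Productions for T:
  T → x ; ; T
  T → x ; ;
  T → x ; -

Found common prefix 'x ;' in productions for T

Answer: Yes, T has productions with common prefix 'x ;'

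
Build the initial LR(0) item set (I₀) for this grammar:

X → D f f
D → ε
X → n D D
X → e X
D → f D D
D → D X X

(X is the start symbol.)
{ [D → . D X X], [D → . f D D], [D → .], [X → . D f f], [X → . e X], [X → . n D D], [X' → . X] }

First, augment the grammar with X' → X
I₀ = CLOSURE({ [X' → . X] }):
  [X' → . X] has the dot before X: add [X → . D f f], [X → . n D D], [X → . e X]
  [X → . D f f] has the dot before D: add [D → .], [D → . f D D], [D → . D X X]
No further items can be added.

I₀ = { [D → . D X X], [D → . f D D], [D → .], [X → . D f f], [X → . e X], [X → . n D D], [X' → . X] }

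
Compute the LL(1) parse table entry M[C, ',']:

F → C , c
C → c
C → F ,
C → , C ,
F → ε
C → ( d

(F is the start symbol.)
C → F ,, C → , C ,

To find M[C, ','], we find productions for C where ',' is in the predict set (PREDICT(N → α) = (FIRST(α) \ {ε}) ∪ (FOLLOW(N) if α ⇒* ε)).

Relevant sets:
  FIRST(F) = { '(', ',', 'c', ε }

C → c: PREDICT = { 'c' }
C → F ,: PREDICT = { '(', ',', 'c' }
  ',' is in predict set, so this production goes in M[C, ',']
C → , C ,: PREDICT = { ',' }
  ',' is in predict set, so this production goes in M[C, ',']
C → ( d: PREDICT = { '(' }

M[C, ','] = C → F ,, C → , C ,  (a multiply-defined cell — the grammar is not LL(1))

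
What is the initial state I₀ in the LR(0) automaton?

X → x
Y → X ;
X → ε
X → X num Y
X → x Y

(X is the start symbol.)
{ [X → . X num Y], [X → . x Y], [X → . x], [X → .], [X' → . X] }

First, augment the grammar with X' → X
I₀ = CLOSURE({ [X' → . X] }):
  [X' → . X] has the dot before X: add [X → . x], [X → .], [X → . X num Y], [X → . x Y]
No further items can be added.

I₀ = { [X → . X num Y], [X → . x Y], [X → . x], [X → .], [X' → . X] }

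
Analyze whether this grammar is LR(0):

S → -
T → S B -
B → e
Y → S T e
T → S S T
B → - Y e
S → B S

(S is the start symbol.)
Augment with S' → S and build the canonical LR(0) collection (I0 = CLOSURE({[S' → . S]}), then GOTO on every symbol after a dot until no new states appear). It has 16 states:
  I0: { [B → . - Y e], [B → . e], [S → . -], [S → . B S], [S' → . S] }  — shift
  I1: { [B → - . Y e], [B → . - Y e], [B → . e], [S → - .], [S → . -], [S → . B S], [Y → . S T e] }  — shift, reduce
  I2: { [B → . - Y e], [B → . e], [S → . -], [S → . B S], [S → B . S] }  — shift
  I3: { [S' → S .] }  — accept
  I4: { [B → e .] }  — reduce
  I5: { [S → B S .] }  — reduce
  I6: { [B → . - Y e], [B → . e], [S → . -], [S → . B S], [T → . S B -], [T → . S S T], [Y → S . T e] }  — shift
  I7: { [B → - Y . e] }  — shift
  I8: { [B → - Y e .] }  — reduce
  I9: { [B → . - Y e], [B → . e], [S → . -], [S → . B S], [T → S . B -], [T → S . S T] }  — shift
  I10: { [Y → S T . e] }  — shift
  I11: { [Y → S T e .] }  — reduce
  I12: { [B → . - Y e], [B → . e], [S → . -], [S → . B S], [S → B . S], [T → S B . -] }  — shift
  I13: { [B → . - Y e], [B → . e], [S → . -], [S → . B S], [T → . S B -], [T → . S S T], [T → S S . T] }  — shift
  I14: { [T → S S T .] }  — reduce
  I15: { [B → - . Y e], [B → . - Y e], [B → . e], [S → - .], [S → . -], [S → . B S], [T → S B - .], [Y → . S T e] }  — shift, 2 reduces

Conflict in state I1:
  Shift-reduce conflict between [S → - .] and [B → . - Y e]
So the grammar is NOT LR(0).

Answer: No. Shift-reduce conflict between [S → - .] and [B → . - Y e]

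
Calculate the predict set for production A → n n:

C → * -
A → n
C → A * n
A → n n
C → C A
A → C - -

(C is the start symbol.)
{ 'n' }

PREDICT(A → n n) = (FIRST(RHS) \ {ε}) ∪ (FOLLOW(A) if ε ∈ FIRST(RHS), i.e. RHS ⇒* ε)
FIRST(n n) = { 'n' }
ε ∉ FIRST(n n), so FOLLOW(A) is not added.
PREDICT(A → n n) = { 'n' }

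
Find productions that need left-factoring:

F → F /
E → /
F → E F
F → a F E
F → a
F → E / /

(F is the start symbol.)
Yes, F has productions with common prefix 'E'; F has productions with common prefix 'a'

Left-factoring is needed when two productions for the same non-terminal
share a common prefix on the right-hand side.

Productions for F:
  F → F /
  F → E F
  F → a F E
  F → a
  F → E / /

Found common prefix 'E' in productions for F
Found common prefix 'a' in productions for F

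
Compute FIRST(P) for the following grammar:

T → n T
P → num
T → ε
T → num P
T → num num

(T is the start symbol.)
{ 'num' }

From P → num:
  - num is a terminal: add 'num' and stop

Collecting: FIRST(P) = { 'num' }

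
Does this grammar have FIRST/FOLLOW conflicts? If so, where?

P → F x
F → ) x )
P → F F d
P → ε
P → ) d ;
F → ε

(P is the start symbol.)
A FIRST/FOLLOW conflict occurs when a non-terminal N has a nullable alternative N → β (β ⇒* ε) and another alternative N → α with FIRST(α) ∩ FOLLOW(N) ≠ ∅: on such a lookahead the parser cannot decide between expanding α and letting N vanish via β.

Nullable non-terminals: F, P.
FIRST sets used below: FIRST(F) = { ')', ε }

F: nullable alternative(s) F → ε; FOLLOW(F) = { ')', 'd', 'x' }
  F → ) x ): FIRST \ {ε} = { ')' } — overlaps FOLLOW(F) on { ')' }: CONFLICT
  F → ε: FIRST \ {ε} = { } — this is the only nullable alternative, skip

P: nullable alternative(s) P → ε; FOLLOW(P) = { $ }
  P → F x: FIRST \ {ε} = { ')', 'x' } — disjoint from FOLLOW(P)
  P → F F d: FIRST \ {ε} = { ')', 'd' } — disjoint from FOLLOW(P)
  P → ε: FIRST \ {ε} = { } — this is the only nullable alternative, skip
  P → ) d ;: FIRST \ {ε} = { ')' } — disjoint from FOLLOW(P)

So the grammar has 1 FIRST/FOLLOW conflict (marked CONFLICT above).

Answer: Yes. F → ')' x ')' with FOLLOW(F) on { ')' }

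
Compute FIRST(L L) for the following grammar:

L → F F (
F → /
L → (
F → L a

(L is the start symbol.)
{ '(', '/' }

FIRST sets of the non-terminals involved (from the grammar, by fixed-point iteration):
  FIRST(L) = { '(', '/' }

To compute FIRST(L L), process the symbols left to right:
Symbol L is a non-terminal. Add FIRST(L) \ {ε} = { '(', '/' }
L is not nullable (ε ∉ FIRST(L)), so stop here.
FIRST(L L) = { '(', '/' }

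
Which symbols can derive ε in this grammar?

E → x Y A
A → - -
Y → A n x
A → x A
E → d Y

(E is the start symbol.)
None

A non-terminal is nullable if it can derive ε (the empty string): either it has an ε-production, or it has a production whose right-hand side consists entirely of nullable non-terminals.

There are no ε-productions, so no non-terminal can derive ε.
No non-terminals are nullable.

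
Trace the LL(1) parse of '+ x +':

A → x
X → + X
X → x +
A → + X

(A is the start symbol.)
Stack is shown with the top on the left.

Stack  Input    Action
----------------------
A $    + x + $  output A → + X
+ X $  + x + $  match '+'
X $    x + $    output X → x +
x + $  x + $    match 'x'
+ $    + $      match '+'
$      $        accept

The string is accepted.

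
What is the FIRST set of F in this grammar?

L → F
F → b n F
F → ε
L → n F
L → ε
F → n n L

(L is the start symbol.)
From F → b n F:
  - b is a terminal: add 'b' and stop
From F → ε:
  - ε-production, so ε ∈ FIRST(F)
From F → n n L:
  - n is a terminal: add 'n' and stop

Collecting: FIRST(F) = { 'b', 'n', ε }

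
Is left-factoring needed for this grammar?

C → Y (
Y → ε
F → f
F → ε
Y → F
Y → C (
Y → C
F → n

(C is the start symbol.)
Left-factoring is needed when two productions for the same non-terminal
share a common prefix on the right-hand side.

Productions for Y:
  Y → ε
  Y → F
  Y → C (
  Y → C
Productions for F:
  F → f
  F → ε
  F → n

Found common prefix 'C' in productions for Y

Answer: Yes, Y has productions with common prefix 'C'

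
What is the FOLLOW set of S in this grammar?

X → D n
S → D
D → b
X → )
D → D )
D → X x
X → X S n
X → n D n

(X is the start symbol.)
To compute FOLLOW(S), find every occurrence of S on a right-hand side N → α S β: add FIRST(β) \ {ε}, and if β is empty or nullable also add FOLLOW(N). Iterate to a fixed point.

In X → X S n: S is followed by n, add FIRST(n) \ {ε} = { 'n' }

Taking the union: FOLLOW(S) = { 'n' }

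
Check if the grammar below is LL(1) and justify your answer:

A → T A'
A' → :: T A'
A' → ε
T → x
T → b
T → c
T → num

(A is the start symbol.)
A grammar is LL(1) if for each non-terminal N with multiple productions, the predict sets of those productions are pairwise disjoint, where PREDICT(N → α) = (FIRST(α) \ {ε}) ∪ (FOLLOW(N) if α ⇒* ε).

Relevant sets:
  FOLLOW(A') = { $ }

For A':
  PREDICT(A' → :: T A') = { '::' }
  PREDICT(A' → ε) = { $ }
For T:
  PREDICT(T → x) = { 'x' }
  PREDICT(T → b) = { 'b' }
  PREDICT(T → c) = { 'c' }
  PREDICT(T → num) = { 'num' }
A has a single production, so nothing to check there.

All predict sets are disjoint. The grammar IS LL(1).

Answer: Yes, the grammar is LL(1).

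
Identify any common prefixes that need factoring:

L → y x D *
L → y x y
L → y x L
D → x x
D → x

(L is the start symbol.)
Yes, L has productions with common prefix 'y x'; D has productions with common prefix 'x'

Left-factoring is needed when two productions for the same non-terminal
share a common prefix on the right-hand side.

Productions for L:
  L → y x D *
  L → y x y
  L → y x L
Productions for D:
  D → x x
  D → x

Found common prefix 'y x' in productions for L
Found common prefix 'x' in productions for D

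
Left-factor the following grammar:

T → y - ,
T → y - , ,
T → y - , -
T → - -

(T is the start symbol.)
Left-factoring transforms A → αβ₁ | αβ₂ into A → αA' and A' → β₁ | β₂
(α is the longest common prefix among the alternatives). Repeat until
no nonterminal has two alternatives with a common prefix.

Round 1: T has alternatives sharing prefix 'y - ,'. Introduce T': T → y - , T'
  Add: T' → ε
  Add: T' → ,
  Add: T' → -

No remaining common prefixes — done.

Resulting grammar:
T → y - , T'
T' → ε
T' → ,
T' → -
T → - -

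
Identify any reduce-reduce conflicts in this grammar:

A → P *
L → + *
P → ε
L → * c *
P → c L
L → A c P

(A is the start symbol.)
A reduce-reduce conflict occurs when an LR(0) state has two complete items [A → α .] and [B → β .] — both call for a reduction, and with no lookahead the parser cannot choose between them.

Augment with A' → A and build the canonical LR(0) collection (I0 = CLOSURE({[A' → . A]}), then GOTO on every symbol after a dot until no new states appear). It has 14 states:
  I0: { [A → . P *], [A' → . A], [P → . c L], [P → .] }  — shift, reduce
  I1: { [A' → A .] }  — accept
  I2: { [A → P . *] }  — shift
  I3: { [A → . P *], [L → . * c *], [L → . + *], [L → . A c P], [P → . c L], [P → .], [P → c . L] }  — shift, reduce
  I4: { [L → * . c *] }  — shift
  I5: { [L → + . *] }  — shift
  I6: { [L → A . c P] }  — shift
  I7: { [P → c L .] }  — reduce
  I8: { [L → A c . P], [P → . c L], [P → .] }  — shift, reduce
  I9: { [L → A c P .] }  — reduce
  I10: { [L → + * .] }  — reduce
  I11: { [L → * c . *] }  — shift
  I12: { [L → * c * .] }  — reduce
  I13: { [A → P * .] }  — reduce

No state contains more than one complete item.

Answer: No reduce-reduce conflicts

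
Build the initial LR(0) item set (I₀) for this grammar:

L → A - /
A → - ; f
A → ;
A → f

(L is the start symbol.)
{ [A → . - ; f], [A → . ;], [A → . f], [L → . A - /], [L' → . L] }

First, augment the grammar with L' → L
I₀ = CLOSURE({ [L' → . L] }):
  [L' → . L] has the dot before L: add [L → . A - /]
  [L → . A - /] has the dot before A: add [A → . - ; f], [A → . ;], [A → . f]
No further items can be added.

I₀ = { [A → . - ; f], [A → . ;], [A → . f], [L → . A - /], [L' → . L] }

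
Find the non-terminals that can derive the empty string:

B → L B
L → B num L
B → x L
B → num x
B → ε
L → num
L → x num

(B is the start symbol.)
A non-terminal is nullable if it can derive ε (the empty string): either it has an ε-production, or it has a production whose right-hand side consists entirely of nullable non-terminals.

ε-productions: B → ε
So B is immediately nullable.
No further non-terminal can be added: every production for the remaining non-terminals contains a terminal or a non-nullable non-terminal.
Nullable = { 'B' }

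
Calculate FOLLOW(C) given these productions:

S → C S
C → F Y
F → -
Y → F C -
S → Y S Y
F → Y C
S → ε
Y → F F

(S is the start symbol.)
{ $, '-' }

To compute FOLLOW(C), find every occurrence of C on a right-hand side N → α C β: add FIRST(β) \ {ε}, and if β is empty or nullable also add FOLLOW(N). Iterate to a fixed point.

In S → C S: C is followed by S, add FIRST(S) \ {ε} = { '-' }
  S is nullable, so also add FOLLOW(S)
In Y → F C -: C is followed by '-', add FIRST('-') \ {ε} = { '-' }
In F → Y C: C is at the end, add FOLLOW(F)

The FOLLOW sets referred to above (computed the same way, to a fixed point):
  FOLLOW(S) = { $, '-' }
  FOLLOW(F) = { $, '-' }

Taking the union: FOLLOW(C) = { $, '-' }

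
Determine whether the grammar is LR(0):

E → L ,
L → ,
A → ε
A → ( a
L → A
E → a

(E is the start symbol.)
No. Shift-reduce conflict between [A → .] and [A → . ( a]

A grammar is LR(0) if no state in the canonical LR(0) collection has:
  - both a shift item (dot before a terminal) and a complete item (shift-reduce conflict), or
  - two or more complete items (reduce-reduce conflict; the accept item [E' → E .] counts as a complete item here).

Augment with E' → E and build the canonical LR(0) collection (I0 = CLOSURE({[E' → . E]}), then GOTO on every symbol after a dot until no new states appear). It has 9 states:
  I0: { [A → . ( a], [A → .], [E → . L ,], [E → . a], [E' → . E], [L → . ,], [L → . A] }  — shift, reduce
  I1: { [A → ( . a] }  — shift
  I2: { [L → , .] }  — reduce
  I3: { [L → A .] }  — reduce
  I4: { [E' → E .] }  — accept
  I5: { [E → L . ,] }  — shift
  I6: { [E → a .] }  — reduce
  I7: { [E → L , .] }  — reduce
  I8: { [A → ( a .] }  — reduce

Conflict in state I0:
  Shift-reduce conflict between [A → .] and [A → . ( a]
So the grammar is NOT LR(0).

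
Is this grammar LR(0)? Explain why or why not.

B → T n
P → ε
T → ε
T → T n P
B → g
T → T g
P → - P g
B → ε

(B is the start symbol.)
No. Shift-reduce conflict between [B → .] and [B → . g]

Augment with B' → B and build the canonical LR(0) collection (I0 = CLOSURE({[B' → . B]}), then GOTO on every symbol after a dot until no new states appear). It has 10 states:
  I0: { [B → . T n], [B → . g], [B → .], [B' → . B], [T → . T g], [T → . T n P], [T → .] }  — shift, 2 reduces
  I1: { [B' → B .] }  — accept
  I2: { [B → T . n], [T → T . g], [T → T . n P] }  — shift
  I3: { [B → g .] }  — reduce
  I4: { [T → T g .] }  — reduce
  I5: { [B → T n .], [P → . - P g], [P → .], [T → T n . P] }  — shift, 2 reduces
  I6: { [P → - . P g], [P → . - P g], [P → .] }  — shift, reduce
  I7: { [T → T n P .] }  — reduce
  I8: { [P → - P . g] }  — shift
  I9: { [P → - P g .] }  — reduce

Conflict in state I0:
  Shift-reduce conflict between [B → .] and [B → . g]
So the grammar is NOT LR(0).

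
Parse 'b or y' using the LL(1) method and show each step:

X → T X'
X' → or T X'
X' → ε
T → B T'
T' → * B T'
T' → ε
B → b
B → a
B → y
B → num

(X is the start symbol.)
LL(1) parsing maintains a stack (initially the start symbol over $) and the input. At each step: if the stack top is a terminal, match it against the current input token; if it is a non-terminal N, replace it with the RHS of M[N, lookahead] (the unique production whose predict set contains the lookahead).

Stack is shown with the top on the left.

Stack      Input     Action
---------------------------
X $        b or y $  output X → T X'
T X' $     b or y $  output T → B T'
B T' X' $  b or y $  output B → b
b T' X' $  b or y $  match 'b'
T' X' $    or y $    output T' → ε
X' $       or y $    output X' → or T X'
or T X' $  or y $    match 'or'
T X' $     y $       output T → B T'
B T' X' $  y $       output B → y
y T' X' $  y $       match 'y'
T' X' $    $         output T' → ε
X' $       $         output X' → ε
$          $         accept

The string is accepted.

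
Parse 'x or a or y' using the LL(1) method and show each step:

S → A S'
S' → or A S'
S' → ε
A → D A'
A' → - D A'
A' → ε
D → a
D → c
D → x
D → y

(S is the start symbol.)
LL(1) parsing maintains a stack (initially the start symbol over $) and the input. At each step: if the stack top is a terminal, match it against the current input token; if it is a non-terminal N, replace it with the RHS of M[N, lookahead] (the unique production whose predict set contains the lookahead).

Stack is shown with the top on the left.

Stack      Input          Action
--------------------------------
S $        x or a or y $  output S → A S'
A S' $     x or a or y $  output A → D A'
D A' S' $  x or a or y $  output D → x
x A' S' $  x or a or y $  match 'x'
A' S' $    or a or y $    output A' → ε
S' $       or a or y $    output S' → or A S'
or A S' $  or a or y $    match 'or'
A S' $     a or y $       output A → D A'
D A' S' $  a or y $       output D → a
a A' S' $  a or y $       match 'a'
A' S' $    or y $         output A' → ε
S' $       or y $         output S' → or A S'
or A S' $  or y $         match 'or'
A S' $     y $            output A → D A'
D A' S' $  y $            output D → y
y A' S' $  y $            match 'y'
A' S' $    $              output A' → ε
S' $       $              output S' → ε
$          $              accept

The string is accepted.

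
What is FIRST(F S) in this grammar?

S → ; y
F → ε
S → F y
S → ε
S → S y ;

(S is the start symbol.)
{ ';', 'y', ε }

FIRST sets of the non-terminals involved (from the grammar, by fixed-point iteration):
  FIRST(F) = { ε }
  FIRST(S) = { ';', 'y', ε }

To compute FIRST(F S), process the symbols left to right:
Symbol F is a non-terminal. Add FIRST(F) \ {ε} = { }
F is nullable (ε ∈ FIRST(F)), continue to the next symbol.
Symbol S is a non-terminal. Add FIRST(S) \ {ε} = { ';', 'y' }
S is nullable (ε ∈ FIRST(S)), continue to the next symbol.
All symbols are nullable, so ε is in the result.
FIRST(F S) = { ';', 'y', ε }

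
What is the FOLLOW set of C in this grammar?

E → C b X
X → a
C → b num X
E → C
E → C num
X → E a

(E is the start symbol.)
To compute FOLLOW(C), find every occurrence of C on a right-hand side N → α C β: add FIRST(β) \ {ε}, and if β is empty or nullable also add FOLLOW(N). Iterate to a fixed point.

In E → C b X: C is followed by b X, add FIRST(b X) \ {ε} = { 'b' }
In E → C: C is at the end, add FOLLOW(E)
In E → C num: C is followed by num, add FIRST(num) \ {ε} = { 'num' }

The FOLLOW sets referred to above (computed the same way, to a fixed point):
  FOLLOW(E) = { $, 'a' }

Taking the union: FOLLOW(C) = { $, 'a', 'b', 'num' }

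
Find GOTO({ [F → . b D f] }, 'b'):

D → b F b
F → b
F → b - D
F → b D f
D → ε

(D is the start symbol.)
GOTO(I, 'b') = CLOSURE({ [A → αX.β] : [A → α.Xβ] ∈ I, X = 'b' })

Items with dot before 'b', with the dot advanced:
  [F → . b D f] → [F → b . D f]
Closure of the advanced items:
  [F → b . D f] has the dot before D: add [D → . b F b], [D → .]

GOTO = { [D → . b F b], [D → .], [F → b . D f] }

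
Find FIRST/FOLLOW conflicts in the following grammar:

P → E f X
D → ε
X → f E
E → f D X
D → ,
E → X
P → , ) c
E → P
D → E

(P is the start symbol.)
Yes. D → E with FOLLOW(D) on { 'f' }

A FIRST/FOLLOW conflict occurs when a non-terminal N has a nullable alternative N → β (β ⇒* ε) and another alternative N → α with FIRST(α) ∩ FOLLOW(N) ≠ ∅: on such a lookahead the parser cannot decide between expanding α and letting N vanish via β.

Nullable non-terminals: D.
FIRST sets used below: FIRST(E) = { ',', 'f' }

D: nullable alternative(s) D → ε; FOLLOW(D) = { 'f' }
  D → ε: FIRST \ {ε} = { } — this is the only nullable alternative, skip
  D → ,: FIRST \ {ε} = { ',' } — disjoint from FOLLOW(D)
  D → E: FIRST \ {ε} = { ',', 'f' } — overlaps FOLLOW(D) on { 'f' }: CONFLICT

E, P, X have no nullable alternative, so no FIRST/FOLLOW check is needed there.

So the grammar has 1 FIRST/FOLLOW conflict (marked CONFLICT above).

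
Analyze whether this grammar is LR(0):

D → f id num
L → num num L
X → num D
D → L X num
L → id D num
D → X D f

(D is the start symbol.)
No. Shift-reduce conflict between [L → num num L .] and [X → . num D]

A grammar is LR(0) if no state in the canonical LR(0) collection has:
  - both a shift item (dot before a terminal) and a complete item (shift-reduce conflict), or
  - two or more complete items (reduce-reduce conflict; the accept item [D' → D .] counts as a complete item here).

Augment with D' → D and build the canonical LR(0) collection (I0 = CLOSURE({[D' → . D]}), then GOTO on every symbol after a dot until no new states appear). It has 19 states:
  I0: { [D → . L X num], [D → . X D f], [D → . f id num], [D' → . D], [L → . id D num], [L → . num num L], [X → . num D] }  — shift
  I1: { [D' → D .] }  — accept
  I2: { [D → L . X num], [X → . num D] }  — shift
  I3: { [D → . L X num], [D → . X D f], [D → . f id num], [D → X . D f], [L → . id D num], [L → . num num L], [X → . num D] }  — shift
  I4: { [D → f . id num] }  — shift
  I5: { [D → . L X num], [D → . X D f], [D → . f id num], [L → . id D num], [L → . num num L], [L → id . D num], [X → . num D] }  — shift
  I6: { [D → . L X num], [D → . X D f], [D → . f id num], [L → . id D num], [L → . num num L], [L → num . num L], [X → . num D], [X → num . D] }  — shift
  I7: { [X → num D .] }  — reduce
  I8: { [D → . L X num], [D → . X D f], [D → . f id num], [L → . id D num], [L → . num num L], [L → num . num L], [L → num num . L], [X → . num D], [X → num . D] }  — shift
  I9: { [D → L . X num], [L → num num L .], [X → . num D] }  — shift, reduce
  I10: { [D → L X . num] }  — shift
  I11: { [D → . L X num], [D → . X D f], [D → . f id num], [L → . id D num], [L → . num num L], [X → . num D], [X → num . D] }  — shift
  I12: { [D → L X num .] }  — reduce
  I13: { [L → id D . num] }  — shift
  I14: { [L → id D num .] }  — reduce
  I15: { [D → f id . num] }  — shift
  I16: { [D → f id num .] }  — reduce
  I17: { [D → X D . f] }  — shift
  I18: { [D → X D f .] }  — reduce

Conflict in state I9:
  Shift-reduce conflict between [L → num num L .] and [X → . num D]
So the grammar is NOT LR(0).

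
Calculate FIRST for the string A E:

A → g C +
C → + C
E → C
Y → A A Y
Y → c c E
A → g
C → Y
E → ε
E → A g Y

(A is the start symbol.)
FIRST sets of the non-terminals involved (from the grammar, by fixed-point iteration):
  FIRST(A) = { 'g' }

To compute FIRST(A E), process the symbols left to right:
Symbol A is a non-terminal. Add FIRST(A) \ {ε} = { 'g' }
A is not nullable (ε ∉ FIRST(A)), so stop here.
FIRST(A E) = { 'g' }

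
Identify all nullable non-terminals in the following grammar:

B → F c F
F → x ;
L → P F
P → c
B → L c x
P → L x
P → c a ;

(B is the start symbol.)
None

A non-terminal is nullable if it can derive ε (the empty string): either it has an ε-production, or it has a production whose right-hand side consists entirely of nullable non-terminals.

There are no ε-productions, so no non-terminal can derive ε.
No non-terminals are nullable.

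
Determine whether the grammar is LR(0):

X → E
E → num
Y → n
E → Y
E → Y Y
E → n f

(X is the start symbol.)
Augment with X' → X and build the canonical LR(0) collection (I0 = CLOSURE({[X' → . X]}), then GOTO on every symbol after a dot until no new states appear). It has 9 states:
  I0: { [E → . Y Y], [E → . Y], [E → . n f], [E → . num], [X → . E], [X' → . X], [Y → . n] }  — shift
  I1: { [X → E .] }  — reduce
  I2: { [X' → X .] }  — accept
  I3: { [E → Y . Y], [E → Y .], [Y → . n] }  — shift, reduce
  I4: { [E → n . f], [Y → n .] }  — shift, reduce
  I5: { [E → num .] }  — reduce
  I6: { [E → n f .] }  — reduce
  I7: { [E → Y Y .] }  — reduce
  I8: { [Y → n .] }  — reduce

Conflict in state I3:
  Shift-reduce conflict between [E → Y .] and [Y → . n]
So the grammar is NOT LR(0).

Answer: No. Shift-reduce conflict between [E → Y .] and [Y → . n]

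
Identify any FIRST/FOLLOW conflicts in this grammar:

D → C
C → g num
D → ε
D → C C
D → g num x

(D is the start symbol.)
No FIRST/FOLLOW conflicts.

A FIRST/FOLLOW conflict occurs when a non-terminal N has a nullable alternative N → β (β ⇒* ε) and another alternative N → α with FIRST(α) ∩ FOLLOW(N) ≠ ∅: on such a lookahead the parser cannot decide between expanding α and letting N vanish via β.

Nullable non-terminals: D.
FIRST sets used below: FIRST(C) = { 'g' }

D: nullable alternative(s) D → ε; FOLLOW(D) = { $ }
  D → C: FIRST \ {ε} = { 'g' } — disjoint from FOLLOW(D)
  D → ε: FIRST \ {ε} = { } — this is the only nullable alternative, skip
  D → C C: FIRST \ {ε} = { 'g' } — disjoint from FOLLOW(D)
  D → g num x: FIRST \ {ε} = { 'g' } — disjoint from FOLLOW(D)

C has no nullable alternative, so no FIRST/FOLLOW check is needed there.

No FIRST/FOLLOW conflicts found.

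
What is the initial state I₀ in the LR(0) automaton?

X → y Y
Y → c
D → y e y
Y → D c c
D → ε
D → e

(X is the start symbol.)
{ [X → . y Y], [X' → . X] }

First, augment the grammar with X' → X
I₀ = CLOSURE({ [X' → . X] }):
  [X' → . X] has the dot before X: add [X → . y Y]
No further items can be added.

I₀ = { [X → . y Y], [X' → . X] }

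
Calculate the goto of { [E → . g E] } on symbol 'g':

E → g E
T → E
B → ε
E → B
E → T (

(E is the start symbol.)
{ [B → .], [E → . B], [E → . T (], [E → . g E], [E → g . E], [T → . E] }

GOTO(I, 'g') = CLOSURE({ [A → αX.β] : [A → α.Xβ] ∈ I, X = 'g' })

Items with dot before 'g', with the dot advanced:
  [E → . g E] → [E → g . E]
Closure of the advanced items:
  [E → g . E] has the dot before E: add [E → . g E], [E → . B], [E → . T (]
  [E → . B] has the dot before B: add [B → .]
  [E → . T (] has the dot before T: add [T → . E]

GOTO = { [B → .], [E → . B], [E → . T (], [E → . g E], [E → g . E], [T → . E] }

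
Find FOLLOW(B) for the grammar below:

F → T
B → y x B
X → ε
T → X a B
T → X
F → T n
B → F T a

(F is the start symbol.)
{ $, 'a', 'n' }

In B → y x B: B is at the end; this adds FOLLOW(B) to itself — nothing new
In T → X a B: B is at the end, add FOLLOW(T)

The FOLLOW sets referred to above (computed the same way, to a fixed point):
  FOLLOW(T) = { $, 'a', 'n' }

Taking the union: FOLLOW(B) = { $, 'a', 'n' }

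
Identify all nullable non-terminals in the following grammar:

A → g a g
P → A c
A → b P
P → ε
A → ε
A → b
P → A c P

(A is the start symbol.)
A non-terminal is nullable if it can derive ε (the empty string): either it has an ε-production, or it has a production whose right-hand side consists entirely of nullable non-terminals.

ε-productions: P → ε, A → ε
So P, A are immediately nullable.
Every non-terminal is now nullable.
Nullable = { 'A', 'P' }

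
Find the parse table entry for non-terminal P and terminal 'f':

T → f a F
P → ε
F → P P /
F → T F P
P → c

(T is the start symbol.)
P → ε

To find M[P, 'f'], we find productions for P where 'f' is in the predict set (PREDICT(N → α) = (FIRST(α) \ {ε}) ∪ (FOLLOW(N) if α ⇒* ε)).

Relevant sets:
  FOLLOW(P) = { $, '/', 'c', 'f' }

P → ε: PREDICT = { $, '/', 'c', 'f' }
  'f' is in predict set, so this production goes in M[P, 'f']
P → c: PREDICT = { 'c' }

M[P, 'f'] = P → ε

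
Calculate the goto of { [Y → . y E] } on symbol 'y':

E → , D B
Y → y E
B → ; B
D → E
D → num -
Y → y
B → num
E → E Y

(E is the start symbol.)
GOTO(I, 'y') = CLOSURE({ [A → αX.β] : [A → α.Xβ] ∈ I, X = 'y' })

Items with dot before 'y', with the dot advanced:
  [Y → . y E] → [Y → y . E]
Closure of the advanced items:
  [Y → y . E] has the dot before E: add [E → . , D B], [E → . E Y]

GOTO = { [E → . , D B], [E → . E Y], [Y → y . E] }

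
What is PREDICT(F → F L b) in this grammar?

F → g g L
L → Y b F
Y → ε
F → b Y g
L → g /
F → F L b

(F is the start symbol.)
{ 'b', 'g' }

PREDICT(F → F L b) = (FIRST(RHS) \ {ε}) ∪ (FOLLOW(F) if ε ∈ FIRST(RHS), i.e. RHS ⇒* ε)
FIRST(F) = { 'b', 'g' }
FIRST(F L b) = { 'b', 'g' }
ε ∉ FIRST(F L b), so FOLLOW(F) is not added.
PREDICT(F → F L b) = { 'b', 'g' }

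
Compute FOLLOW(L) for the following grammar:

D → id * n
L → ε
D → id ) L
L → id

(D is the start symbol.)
{ $ }

To compute FOLLOW(L), find every occurrence of L on a right-hand side N → α L β: add FIRST(β) \ {ε}, and if β is empty or nullable also add FOLLOW(N). Iterate to a fixed point.

In D → id ) L: L is at the end, add FOLLOW(D)

The FOLLOW sets referred to above (computed the same way, to a fixed point):
  FOLLOW(D) = { $ }

Taking the union: FOLLOW(L) = { $ }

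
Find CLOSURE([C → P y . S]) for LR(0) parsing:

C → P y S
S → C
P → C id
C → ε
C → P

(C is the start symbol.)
To compute CLOSURE, for each item [A → α.Bβ] where B is a non-terminal, add [B → .γ] for all productions B → γ; repeat for the newly added items until nothing changes.

Start with: [C → P y . S]
  [C → P y . S] has the dot before S: add [S → . C]
  [S → . C] has the dot before C: add [C → . P y S], [C → .], [C → . P]
  [C → . P y S] has the dot before P: add [P → . C id]
No further items can be added.

CLOSURE = { [C → . P y S], [C → . P], [C → .], [C → P y . S], [P → . C id], [S → . C] }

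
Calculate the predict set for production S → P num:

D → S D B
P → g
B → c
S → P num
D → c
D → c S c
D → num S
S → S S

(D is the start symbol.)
{ 'g' }

PREDICT(S → P num) = (FIRST(RHS) \ {ε}) ∪ (FOLLOW(S) if ε ∈ FIRST(RHS), i.e. RHS ⇒* ε)
FIRST(P) = { 'g' }
FIRST(P num) = { 'g' }
ε ∉ FIRST(P num), so FOLLOW(S) is not added.
PREDICT(S → P num) = { 'g' }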